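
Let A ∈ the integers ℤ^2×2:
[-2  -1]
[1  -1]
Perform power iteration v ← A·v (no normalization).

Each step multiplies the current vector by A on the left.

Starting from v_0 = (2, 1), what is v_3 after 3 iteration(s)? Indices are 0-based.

v_0 = (2, 1).
v_1 = A·v_0 = (-5, 1).
v_2 = A·v_1 = (9, -6).
v_3 = A·v_2 = (-12, 15).

v_3 = (-12, 15)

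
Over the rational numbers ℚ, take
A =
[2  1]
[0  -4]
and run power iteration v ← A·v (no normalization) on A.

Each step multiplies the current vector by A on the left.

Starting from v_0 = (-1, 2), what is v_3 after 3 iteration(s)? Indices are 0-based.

v_0 = (-1, 2).
v_1 = A·v_0 = (0, -8).
v_2 = A·v_1 = (-8, 32).
v_3 = A·v_2 = (16, -128).

v_3 = (16, -128)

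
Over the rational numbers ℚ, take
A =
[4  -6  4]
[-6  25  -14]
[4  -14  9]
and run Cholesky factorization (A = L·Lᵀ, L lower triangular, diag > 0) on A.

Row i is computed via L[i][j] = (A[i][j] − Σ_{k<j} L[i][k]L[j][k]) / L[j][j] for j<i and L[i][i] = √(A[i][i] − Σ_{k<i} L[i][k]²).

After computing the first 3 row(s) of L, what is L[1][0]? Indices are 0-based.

Step 1: L[0][0] = √(4) = 2.
  L[1][0] = (-6) / L[0][0] = -3.
Step 2: L[1][1] = √(16) = 4.
  L[2][0] = (4) / L[0][0] = 2.
  L[2][1] = (-8) / L[1][1] = -2.
Step 3: L[2][2] = √(1) = 1.

L[1][0] = -3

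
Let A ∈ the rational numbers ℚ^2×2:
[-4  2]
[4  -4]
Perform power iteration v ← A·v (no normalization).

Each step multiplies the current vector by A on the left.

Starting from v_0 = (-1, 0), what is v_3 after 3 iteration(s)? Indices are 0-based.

v_0 = (-1, 0).
v_1 = A·v_0 = (4, -4).
v_2 = A·v_1 = (-24, 32).
v_3 = A·v_2 = (160, -224).

v_3 = (160, -224)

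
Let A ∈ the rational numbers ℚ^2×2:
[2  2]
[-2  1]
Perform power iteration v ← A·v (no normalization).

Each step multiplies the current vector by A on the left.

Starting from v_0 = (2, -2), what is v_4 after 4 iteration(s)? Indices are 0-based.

v_0 = (2, -2).
v_1 = A·v_0 = (0, -6).
v_2 = A·v_1 = (-12, -6).
v_3 = A·v_2 = (-36, 18).
v_4 = A·v_3 = (-36, 90).

v_4 = (-36, 90)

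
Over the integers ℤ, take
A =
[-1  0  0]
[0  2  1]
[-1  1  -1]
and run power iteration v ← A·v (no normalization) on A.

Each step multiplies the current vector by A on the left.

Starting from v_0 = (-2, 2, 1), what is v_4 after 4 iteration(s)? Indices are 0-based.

v_0 = (-2, 2, 1).
v_1 = A·v_0 = (2, 5, 3).
v_2 = A·v_1 = (-2, 13, 0).
v_3 = A·v_2 = (2, 26, 15).
v_4 = A·v_3 = (-2, 67, 9).

v_4 = (-2, 67, 9)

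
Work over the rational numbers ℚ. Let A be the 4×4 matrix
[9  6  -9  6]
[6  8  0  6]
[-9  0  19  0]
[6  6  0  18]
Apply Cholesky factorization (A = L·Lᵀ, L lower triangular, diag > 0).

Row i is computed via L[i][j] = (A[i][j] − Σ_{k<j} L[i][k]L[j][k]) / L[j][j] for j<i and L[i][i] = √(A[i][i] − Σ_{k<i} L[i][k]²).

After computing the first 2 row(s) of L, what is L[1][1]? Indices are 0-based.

Step 1: L[0][0] = √(9) = 3.
  L[1][0] = (6) / L[0][0] = 2.
Step 2: L[1][1] = √(4) = 2.

L[1][1] = 2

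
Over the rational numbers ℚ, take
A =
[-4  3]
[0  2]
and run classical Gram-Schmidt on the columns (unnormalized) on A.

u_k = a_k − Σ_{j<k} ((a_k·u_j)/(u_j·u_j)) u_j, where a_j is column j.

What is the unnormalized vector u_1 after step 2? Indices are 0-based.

Step 1: u_0 = a_0 = (-4, 0).
Step 2: u_1 = a_1 − (-3/4)·u_0 = (0, 2).

u_1 = (0, 2)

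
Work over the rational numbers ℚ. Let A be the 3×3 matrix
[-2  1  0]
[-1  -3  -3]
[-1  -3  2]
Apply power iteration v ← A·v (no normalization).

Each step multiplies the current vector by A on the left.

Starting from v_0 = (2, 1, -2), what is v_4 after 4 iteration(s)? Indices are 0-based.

v_4 = (-60, 461, -159)

v_0 = (2, 1, -2).
v_1 = A·v_0 = (-3, 1, -9).
v_2 = A·v_1 = (7, 27, -18).
v_3 = A·v_2 = (13, -34, -124).
v_4 = A·v_3 = (-60, 461, -159).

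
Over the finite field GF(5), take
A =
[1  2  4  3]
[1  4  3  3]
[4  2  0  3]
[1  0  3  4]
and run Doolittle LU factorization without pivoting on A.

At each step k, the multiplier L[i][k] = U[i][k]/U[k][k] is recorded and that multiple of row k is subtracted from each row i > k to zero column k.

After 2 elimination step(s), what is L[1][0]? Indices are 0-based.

[col 0] pivot 1
  R1 -= 1*R0 → (0, 2, 4, 0)  (L[1][0] := 1)
  R2 -= 4*R0 → (0, 4, 4, 1)  (L[2][0] := 4)
  R3 -= 1*R0 → (0, 3, 4, 1)  (L[3][0] := 1)
[col 1] pivot 2
  R2 -= 2*R1 → (0, 0, 1, 1)  (L[2][1] := 2)
  R3 -= 4*R1 → (0, 0, 3, 1)  (L[3][1] := 4)

L[1][0] = 1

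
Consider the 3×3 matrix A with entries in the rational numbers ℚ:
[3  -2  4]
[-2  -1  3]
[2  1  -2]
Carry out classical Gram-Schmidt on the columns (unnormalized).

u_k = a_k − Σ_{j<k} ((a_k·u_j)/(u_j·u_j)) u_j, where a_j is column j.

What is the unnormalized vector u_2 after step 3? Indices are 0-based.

Step 1: u_0 = a_0 = (3, -2, 2).
Step 2: u_1 = a_1 − (-2/17)·u_0 = (-28/17, -21/17, 21/17).
Step 3: u_2 = a_2 − (2/17)·u_0 − (-31/14)·u_1 = (0, 1/2, 1/2).

u_2 = (0, 1/2, 1/2)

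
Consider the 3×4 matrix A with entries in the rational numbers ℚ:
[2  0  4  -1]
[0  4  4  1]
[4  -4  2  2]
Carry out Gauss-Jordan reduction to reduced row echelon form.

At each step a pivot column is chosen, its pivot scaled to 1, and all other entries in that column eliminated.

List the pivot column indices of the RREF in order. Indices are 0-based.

pivot columns: 0, 1, 2

step 1: normalize row 0 (÷2) = (1, 0, 2, -1/2)
  row 2: subtract 4×row0 = (0, -4, -6, 4)
step 2: normalize row 1 (÷4) = (0, 1, 1, 1/4)
  row 2: subtract -4×row1 = (0, 0, -2, 5)
step 3: normalize row 2 (÷-2) = (0, 0, 1, -5/2)
  row 0: subtract 2×row2 = (1, 0, 0, 9/2)
  row 1: subtract 1×row2 = (0, 1, 0, 11/4)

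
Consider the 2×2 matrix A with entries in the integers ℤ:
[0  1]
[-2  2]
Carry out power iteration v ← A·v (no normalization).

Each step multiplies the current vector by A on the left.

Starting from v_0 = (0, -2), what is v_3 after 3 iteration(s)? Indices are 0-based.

v_0 = (0, -2).
v_1 = A·v_0 = (-2, -4).
v_2 = A·v_1 = (-4, -4).
v_3 = A·v_2 = (-4, 0).

v_3 = (-4, 0)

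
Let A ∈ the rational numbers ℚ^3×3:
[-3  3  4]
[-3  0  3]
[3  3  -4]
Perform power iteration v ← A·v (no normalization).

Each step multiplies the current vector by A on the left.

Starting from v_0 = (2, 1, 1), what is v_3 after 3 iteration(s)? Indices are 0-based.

v_3 = (-92, -102, 164)

v_0 = (2, 1, 1).
v_1 = A·v_0 = (1, -3, 5).
v_2 = A·v_1 = (8, 12, -26).
v_3 = A·v_2 = (-92, -102, 164).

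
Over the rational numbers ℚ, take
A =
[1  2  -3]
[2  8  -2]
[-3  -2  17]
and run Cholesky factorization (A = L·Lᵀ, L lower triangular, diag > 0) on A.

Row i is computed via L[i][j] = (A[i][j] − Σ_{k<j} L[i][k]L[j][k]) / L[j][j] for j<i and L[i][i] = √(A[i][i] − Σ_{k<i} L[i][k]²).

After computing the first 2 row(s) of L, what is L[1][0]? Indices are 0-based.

Step 1: L[0][0] = √(1) = 1.
  L[1][0] = (2) / L[0][0] = 2.
Step 2: L[1][1] = √(4) = 2.

L[1][0] = 2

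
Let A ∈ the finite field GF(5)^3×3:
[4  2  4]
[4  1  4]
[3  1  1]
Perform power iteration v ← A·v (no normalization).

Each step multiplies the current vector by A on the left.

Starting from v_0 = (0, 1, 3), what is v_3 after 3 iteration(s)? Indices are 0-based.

v_0 = (0, 1, 3).
v_1 = A·v_0 = (4, 3, 4).
v_2 = A·v_1 = (3, 0, 4).
v_3 = A·v_2 = (3, 3, 3).

v_3 = (3, 3, 3)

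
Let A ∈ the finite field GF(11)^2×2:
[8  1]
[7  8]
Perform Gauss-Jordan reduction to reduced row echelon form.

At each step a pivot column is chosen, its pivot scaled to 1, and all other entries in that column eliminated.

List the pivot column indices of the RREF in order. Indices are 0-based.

step 1: normalize row 0 (÷8) = (1, 7)
  row 1: subtract 7×row0 = (0, 3)
step 2: normalize row 1 (÷3) = (0, 1)
  row 0: subtract 7×row1 = (1, 0)

pivot columns: 0, 1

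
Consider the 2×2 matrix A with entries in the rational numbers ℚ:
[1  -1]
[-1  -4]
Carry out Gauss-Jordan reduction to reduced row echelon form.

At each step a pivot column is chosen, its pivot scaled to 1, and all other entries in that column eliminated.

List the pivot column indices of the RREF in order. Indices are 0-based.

pivot columns: 0, 1

step 1: normalize row 0 (÷1) = (1, -1)
  row 1: subtract -1×row0 = (0, -5)
step 2: normalize row 1 (÷-5) = (0, 1)
  row 0: subtract -1×row1 = (1, 0)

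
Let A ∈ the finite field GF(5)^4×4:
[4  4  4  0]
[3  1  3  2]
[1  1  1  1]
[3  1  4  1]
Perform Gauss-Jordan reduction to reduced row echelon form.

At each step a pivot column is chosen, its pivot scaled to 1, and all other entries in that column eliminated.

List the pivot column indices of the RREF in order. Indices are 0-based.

[1] R0 /= 4  ⇒  (1, 1, 1, 0)
     R1 -= 3·R0  ⇒  (0, 3, 0, 2)
     R2 -= 1·R0  ⇒  (0, 0, 0, 1)
     R3 -= 3·R0  ⇒  (0, 3, 1, 1)
[2] R1 /= 3  ⇒  (0, 1, 0, 4)
     R0 -= 1·R1  ⇒  (1, 0, 1, 1)
     R3 -= 3·R1  ⇒  (0, 0, 1, 4)
[3] R2 <-> R3
[3] R2 /= 1  ⇒  (0, 0, 1, 4)
     R0 -= 1·R2  ⇒  (1, 0, 0, 2)
[4] R3 /= 1  ⇒  (0, 0, 0, 1)
     R0 -= 2·R3  ⇒  (1, 0, 0, 0)
     R1 -= 4·R3  ⇒  (0, 1, 0, 0)
     R2 -= 4·R3  ⇒  (0, 0, 1, 0)

pivot columns: 0, 1, 2, 3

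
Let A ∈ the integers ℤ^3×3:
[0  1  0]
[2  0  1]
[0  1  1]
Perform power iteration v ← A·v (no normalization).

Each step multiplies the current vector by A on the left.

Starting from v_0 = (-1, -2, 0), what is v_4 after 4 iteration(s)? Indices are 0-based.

v_0 = (-1, -2, 0).
v_1 = A·v_0 = (-2, -2, -2).
v_2 = A·v_1 = (-2, -6, -4).
v_3 = A·v_2 = (-6, -8, -10).
v_4 = A·v_3 = (-8, -22, -18).

v_4 = (-8, -22, -18)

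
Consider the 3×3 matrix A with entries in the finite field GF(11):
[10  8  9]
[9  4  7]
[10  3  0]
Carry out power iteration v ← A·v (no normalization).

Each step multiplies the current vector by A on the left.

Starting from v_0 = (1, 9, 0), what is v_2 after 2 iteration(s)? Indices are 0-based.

v_2 = (6, 0, 9)

v_0 = (1, 9, 0).
v_1 = A·v_0 = (5, 1, 4).
v_2 = A·v_1 = (6, 0, 9).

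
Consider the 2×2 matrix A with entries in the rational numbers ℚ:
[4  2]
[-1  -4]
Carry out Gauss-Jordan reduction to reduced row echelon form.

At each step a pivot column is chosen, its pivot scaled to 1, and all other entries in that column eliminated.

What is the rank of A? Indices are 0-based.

pivot(0,0)=4: scale R0 → (1, 1/2)
  clear (1,0): R1 −= (-1)R0 → (0, -7/2)
pivot(1,1)=-7/2: scale R1 → (0, 1)
  clear (0,1): R0 −= (1/2)R1 → (1, 0)

rank = 2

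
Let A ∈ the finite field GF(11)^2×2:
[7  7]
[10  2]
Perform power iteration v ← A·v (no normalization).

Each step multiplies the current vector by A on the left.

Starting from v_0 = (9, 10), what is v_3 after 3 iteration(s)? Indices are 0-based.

v_0 = (9, 10).
v_1 = A·v_0 = (1, 0).
v_2 = A·v_1 = (7, 10).
v_3 = A·v_2 = (9, 2).

v_3 = (9, 2)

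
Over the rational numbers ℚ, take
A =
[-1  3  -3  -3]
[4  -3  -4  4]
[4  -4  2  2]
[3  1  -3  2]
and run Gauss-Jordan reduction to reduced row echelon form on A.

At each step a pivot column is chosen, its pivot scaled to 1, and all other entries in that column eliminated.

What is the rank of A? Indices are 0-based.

rank = 4

pivot(0,0)=-1: scale R0 → (1, -3, 3, 3)
  clear (1,0): R1 −= (4)R0 → (0, 9, -16, -8)
  clear (2,0): R2 −= (4)R0 → (0, 8, -10, -10)
  clear (3,0): R3 −= (3)R0 → (0, 10, -12, -7)
pivot(1,1)=9: scale R1 → (0, 1, -16/9, -8/9)
  clear (0,1): R0 −= (-3)R1 → (1, 0, -7/3, 1/3)
  clear (2,1): R2 −= (8)R1 → (0, 0, 38/9, -26/9)
  clear (3,1): R3 −= (10)R1 → (0, 0, 52/9, 17/9)
pivot(2,2)=38/9: scale R2 → (0, 0, 1, -13/19)
  clear (0,2): R0 −= (-7/3)R2 → (1, 0, 0, -24/19)
  clear (1,2): R1 −= (-16/9)R2 → (0, 1, 0, -40/19)
  clear (3,2): R3 −= (52/9)R2 → (0, 0, 0, 111/19)
pivot(3,3)=111/19: scale R3 → (0, 0, 0, 1)
  clear (0,3): R0 −= (-24/19)R3 → (1, 0, 0, 0)
  clear (1,3): R1 −= (-40/19)R3 → (0, 1, 0, 0)
  clear (2,3): R2 −= (-13/19)R3 → (0, 0, 1, 0)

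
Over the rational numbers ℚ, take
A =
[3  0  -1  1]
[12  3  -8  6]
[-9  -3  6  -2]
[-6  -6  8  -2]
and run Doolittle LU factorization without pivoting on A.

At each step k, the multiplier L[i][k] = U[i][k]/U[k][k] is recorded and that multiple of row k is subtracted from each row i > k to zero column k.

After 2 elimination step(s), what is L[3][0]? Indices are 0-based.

Step 1: pivot at (0,0) is 3.
  row1 ← row1 − (4)·row0  ⇒  L[1][0]=4, U row1=(0, 3, -4, 2)
  row2 ← row2 − (-3)·row0  ⇒  L[2][0]=-3, U row2=(0, -3, 3, 1)
  row3 ← row3 − (-2)·row0  ⇒  L[3][0]=-2, U row3=(0, -6, 6, 0)
Step 2: pivot at (1,1) is 3.
  row2 ← row2 − (-1)·row1  ⇒  L[2][1]=-1, U row2=(0, 0, -1, 3)
  row3 ← row3 − (-2)·row1  ⇒  L[3][1]=-2, U row3=(0, 0, -2, 4)

L[3][0] = -2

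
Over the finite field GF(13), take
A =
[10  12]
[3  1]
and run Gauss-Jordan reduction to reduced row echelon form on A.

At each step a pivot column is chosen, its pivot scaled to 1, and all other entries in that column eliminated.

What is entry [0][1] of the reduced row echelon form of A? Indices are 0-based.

[1] R0 /= 10  ⇒  (1, 9)
     R1 -= 3·R0  ⇒  (0, 0)
column 1 empty below row 1

M[0][1] = 9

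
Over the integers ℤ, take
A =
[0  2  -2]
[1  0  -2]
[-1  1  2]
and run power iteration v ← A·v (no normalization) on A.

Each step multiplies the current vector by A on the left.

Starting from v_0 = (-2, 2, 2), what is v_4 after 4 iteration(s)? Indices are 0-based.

v_0 = (-2, 2, 2).
v_1 = A·v_0 = (0, -6, 8).
v_2 = A·v_1 = (-28, -16, 10).
v_3 = A·v_2 = (-52, -48, 32).
v_4 = A·v_3 = (-160, -116, 68).

v_4 = (-160, -116, 68)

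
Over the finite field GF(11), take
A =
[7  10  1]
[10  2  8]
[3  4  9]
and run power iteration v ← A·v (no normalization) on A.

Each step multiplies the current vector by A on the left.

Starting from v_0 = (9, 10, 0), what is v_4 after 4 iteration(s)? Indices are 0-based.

v_4 = (0, 7, 10)

v_0 = (9, 10, 0).
v_1 = A·v_0 = (9, 0, 1).
v_2 = A·v_1 = (9, 10, 3).
v_3 = A·v_2 = (1, 2, 6).
v_4 = A·v_3 = (0, 7, 10).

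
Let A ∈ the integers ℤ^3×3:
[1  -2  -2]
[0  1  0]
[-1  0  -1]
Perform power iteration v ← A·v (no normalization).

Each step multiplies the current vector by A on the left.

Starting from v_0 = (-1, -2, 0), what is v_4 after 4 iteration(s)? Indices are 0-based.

v_0 = (-1, -2, 0).
v_1 = A·v_0 = (3, -2, 1).
v_2 = A·v_1 = (5, -2, -4).
v_3 = A·v_2 = (17, -2, -1).
v_4 = A·v_3 = (23, -2, -16).

v_4 = (23, -2, -16)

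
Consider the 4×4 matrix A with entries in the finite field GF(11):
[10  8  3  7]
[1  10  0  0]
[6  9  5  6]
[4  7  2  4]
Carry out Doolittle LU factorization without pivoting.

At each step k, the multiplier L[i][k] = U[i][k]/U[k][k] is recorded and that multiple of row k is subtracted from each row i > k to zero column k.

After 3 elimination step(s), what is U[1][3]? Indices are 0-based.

Step 1: pivot at (0,0) is 10.
  row1 ← row1 − (10)·row0  ⇒  L[1][0]=10, U row1=(0, 7, 3, 7)
  row2 ← row2 − (5)·row0  ⇒  L[2][0]=5, U row2=(0, 2, 1, 4)
  row3 ← row3 − (7)·row0  ⇒  L[3][0]=7, U row3=(0, 6, 3, 10)
Step 2: pivot at (1,1) is 7.
  row2 ← row2 − (5)·row1  ⇒  L[2][1]=5, U row2=(0, 0, 8, 2)
  row3 ← row3 − (4)·row1  ⇒  L[3][1]=4, U row3=(0, 0, 2, 4)
Step 3: pivot at (2,2) is 8.
  row3 ← row3 − (3)·row2  ⇒  L[3][2]=3, U row3=(0, 0, 0, 9)

U[1][3] = 7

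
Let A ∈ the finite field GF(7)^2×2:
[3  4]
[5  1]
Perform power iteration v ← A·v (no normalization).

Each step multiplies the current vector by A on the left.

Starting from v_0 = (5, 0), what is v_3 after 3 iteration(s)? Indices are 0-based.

v_0 = (5, 0).
v_1 = A·v_0 = (1, 4).
v_2 = A·v_1 = (5, 2).
v_3 = A·v_2 = (2, 6).

v_3 = (2, 6)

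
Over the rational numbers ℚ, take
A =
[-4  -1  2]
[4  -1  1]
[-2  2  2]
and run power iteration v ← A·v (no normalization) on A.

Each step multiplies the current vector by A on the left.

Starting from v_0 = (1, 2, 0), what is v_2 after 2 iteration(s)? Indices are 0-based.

v_0 = (1, 2, 0).
v_1 = A·v_0 = (-6, 2, 2).
v_2 = A·v_1 = (26, -24, 20).

v_2 = (26, -24, 20)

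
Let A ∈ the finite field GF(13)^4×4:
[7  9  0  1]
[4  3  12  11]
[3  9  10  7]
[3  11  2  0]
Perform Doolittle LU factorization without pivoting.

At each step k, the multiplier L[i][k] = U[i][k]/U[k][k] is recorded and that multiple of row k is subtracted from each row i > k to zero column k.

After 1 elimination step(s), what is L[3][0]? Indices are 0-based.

[col 0] pivot 7
  R1 -= 8*R0 → (0, 9, 12, 3)  (L[1][0] := 8)
  R2 -= 6*R0 → (0, 7, 10, 1)  (L[2][0] := 6)
  R3 -= 6*R0 → (0, 9, 2, 7)  (L[3][0] := 6)

L[3][0] = 6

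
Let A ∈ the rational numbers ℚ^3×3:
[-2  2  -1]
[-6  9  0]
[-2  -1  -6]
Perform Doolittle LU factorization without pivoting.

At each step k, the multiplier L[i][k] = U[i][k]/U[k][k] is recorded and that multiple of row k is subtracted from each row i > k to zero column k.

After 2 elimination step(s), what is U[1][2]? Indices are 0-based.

U[1][2] = 3

k=0: U[0][0]=-2
  eliminate (1,0): mult=3, new row 1: (0, 3, 3); set L[1][0]=3
  eliminate (2,0): mult=1, new row 2: (0, -3, -5); set L[2][0]=1
k=1: U[1][1]=3
  eliminate (2,1): mult=-1, new row 2: (0, 0, -2); set L[2][1]=-1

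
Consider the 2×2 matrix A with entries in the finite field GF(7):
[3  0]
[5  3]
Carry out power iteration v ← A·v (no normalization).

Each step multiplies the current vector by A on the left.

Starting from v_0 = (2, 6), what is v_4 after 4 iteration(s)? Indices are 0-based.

v_0 = (2, 6).
v_1 = A·v_0 = (6, 0).
v_2 = A·v_1 = (4, 2).
v_3 = A·v_2 = (5, 5).
v_4 = A·v_3 = (1, 5).

v_4 = (1, 5)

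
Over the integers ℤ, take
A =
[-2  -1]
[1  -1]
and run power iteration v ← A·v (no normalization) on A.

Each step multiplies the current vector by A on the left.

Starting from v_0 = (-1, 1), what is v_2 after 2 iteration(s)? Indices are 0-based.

v_2 = (0, 3)

v_0 = (-1, 1).
v_1 = A·v_0 = (1, -2).
v_2 = A·v_1 = (0, 3).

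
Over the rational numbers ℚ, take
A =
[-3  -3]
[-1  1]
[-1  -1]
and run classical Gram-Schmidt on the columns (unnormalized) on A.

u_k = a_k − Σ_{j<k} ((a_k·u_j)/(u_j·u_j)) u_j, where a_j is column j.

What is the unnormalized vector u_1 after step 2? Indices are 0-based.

u_1 = (-6/11, 20/11, -2/11)

Step 1: u_0 = a_0 = (-3, -1, -1).
Step 2: u_1 = a_1 − (9/11)·u_0 = (-6/11, 20/11, -2/11).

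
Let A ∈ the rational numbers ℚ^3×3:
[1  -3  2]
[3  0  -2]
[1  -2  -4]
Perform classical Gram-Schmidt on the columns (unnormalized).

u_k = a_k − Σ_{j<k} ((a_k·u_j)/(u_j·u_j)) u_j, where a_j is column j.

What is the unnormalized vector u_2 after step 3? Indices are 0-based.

u_2 = (138/59, 23/59, -207/59)

Step 1: u_0 = a_0 = (1, 3, 1).
Step 2: u_1 = a_1 − (-5/11)·u_0 = (-28/11, 15/11, -17/11).
Step 3: u_2 = a_2 − (-8/11)·u_0 − (-9/59)·u_1 = (138/59, 23/59, -207/59).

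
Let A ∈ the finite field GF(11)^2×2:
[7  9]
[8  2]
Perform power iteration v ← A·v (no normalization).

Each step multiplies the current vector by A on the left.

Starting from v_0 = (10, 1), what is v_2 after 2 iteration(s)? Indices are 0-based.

v_0 = (10, 1).
v_1 = A·v_0 = (2, 5).
v_2 = A·v_1 = (4, 4).

v_2 = (4, 4)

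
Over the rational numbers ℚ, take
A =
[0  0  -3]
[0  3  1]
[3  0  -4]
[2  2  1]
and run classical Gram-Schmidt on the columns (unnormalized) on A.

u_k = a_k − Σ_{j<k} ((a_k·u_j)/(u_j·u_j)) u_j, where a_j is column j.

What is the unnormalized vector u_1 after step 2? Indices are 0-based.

Step 1: u_0 = a_0 = (0, 0, 3, 2).
Step 2: u_1 = a_1 − (4/13)·u_0 = (0, 3, -12/13, 18/13).

u_1 = (0, 3, -12/13, 18/13)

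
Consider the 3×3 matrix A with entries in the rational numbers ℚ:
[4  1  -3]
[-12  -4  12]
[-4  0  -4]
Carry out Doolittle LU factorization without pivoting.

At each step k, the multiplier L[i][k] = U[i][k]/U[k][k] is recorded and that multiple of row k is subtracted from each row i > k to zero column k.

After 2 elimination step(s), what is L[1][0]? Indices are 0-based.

L[1][0] = -3

k=0: U[0][0]=4
  eliminate (1,0): mult=-3, new row 1: (0, -1, 3); set L[1][0]=-3
  eliminate (2,0): mult=-1, new row 2: (0, 1, -7); set L[2][0]=-1
k=1: U[1][1]=-1
  eliminate (2,1): mult=-1, new row 2: (0, 0, -4); set L[2][1]=-1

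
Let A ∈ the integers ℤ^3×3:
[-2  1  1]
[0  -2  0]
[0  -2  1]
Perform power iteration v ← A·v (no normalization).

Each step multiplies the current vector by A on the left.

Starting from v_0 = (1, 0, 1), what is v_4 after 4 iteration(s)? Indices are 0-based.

v_0 = (1, 0, 1).
v_1 = A·v_0 = (-1, 0, 1).
v_2 = A·v_1 = (3, 0, 1).
v_3 = A·v_2 = (-5, 0, 1).
v_4 = A·v_3 = (11, 0, 1).

v_4 = (11, 0, 1)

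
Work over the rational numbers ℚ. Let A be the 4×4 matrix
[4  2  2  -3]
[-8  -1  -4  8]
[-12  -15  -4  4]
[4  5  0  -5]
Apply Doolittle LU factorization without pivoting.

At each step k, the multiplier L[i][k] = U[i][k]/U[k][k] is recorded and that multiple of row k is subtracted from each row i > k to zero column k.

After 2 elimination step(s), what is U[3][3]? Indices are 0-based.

U[3][3] = -4

Step 1: pivot at (0,0) is 4.
  row1 ← row1 − (-2)·row0  ⇒  L[1][0]=-2, U row1=(0, 3, 0, 2)
  row2 ← row2 − (-3)·row0  ⇒  L[2][0]=-3, U row2=(0, -9, 2, -5)
  row3 ← row3 − (1)·row0  ⇒  L[3][0]=1, U row3=(0, 3, -2, -2)
Step 2: pivot at (1,1) is 3.
  row2 ← row2 − (-3)·row1  ⇒  L[2][1]=-3, U row2=(0, 0, 2, 1)
  row3 ← row3 − (1)·row1  ⇒  L[3][1]=1, U row3=(0, 0, -2, -4)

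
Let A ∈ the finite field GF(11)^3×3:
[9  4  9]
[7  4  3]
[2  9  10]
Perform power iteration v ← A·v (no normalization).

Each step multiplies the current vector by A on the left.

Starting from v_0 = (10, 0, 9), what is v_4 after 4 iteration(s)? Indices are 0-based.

v_4 = (4, 9, 5)

v_0 = (10, 0, 9).
v_1 = A·v_0 = (6, 9, 0).
v_2 = A·v_1 = (2, 1, 5).
v_3 = A·v_2 = (1, 0, 8).
v_4 = A·v_3 = (4, 9, 5).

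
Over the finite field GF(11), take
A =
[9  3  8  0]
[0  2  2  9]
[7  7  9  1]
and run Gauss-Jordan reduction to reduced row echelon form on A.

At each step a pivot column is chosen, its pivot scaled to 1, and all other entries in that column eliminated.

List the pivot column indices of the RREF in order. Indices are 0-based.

pivot columns: 0, 1, 2

pivot(0,0)=9: scale R0 → (1, 4, 7, 0)
  clear (2,0): R2 −= (7)R0 → (0, 1, 4, 1)
pivot(1,1)=2: scale R1 → (0, 1, 1, 10)
  clear (0,1): R0 −= (4)R1 → (1, 0, 3, 4)
  clear (2,1): R2 −= (1)R1 → (0, 0, 3, 2)
pivot(2,2)=3: scale R2 → (0, 0, 1, 8)
  clear (0,2): R0 −= (3)R2 → (1, 0, 0, 2)
  clear (1,2): R1 −= (1)R2 → (0, 1, 0, 2)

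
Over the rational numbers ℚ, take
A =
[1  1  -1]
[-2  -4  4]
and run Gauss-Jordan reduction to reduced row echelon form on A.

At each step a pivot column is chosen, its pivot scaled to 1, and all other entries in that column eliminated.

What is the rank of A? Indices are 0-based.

step 1: normalize row 0 (÷1) = (1, 1, -1)
  row 1: subtract -2×row0 = (0, -2, 2)
step 2: normalize row 1 (÷-2) = (0, 1, -1)
  row 0: subtract 1×row1 = (1, 0, 0)

rank = 2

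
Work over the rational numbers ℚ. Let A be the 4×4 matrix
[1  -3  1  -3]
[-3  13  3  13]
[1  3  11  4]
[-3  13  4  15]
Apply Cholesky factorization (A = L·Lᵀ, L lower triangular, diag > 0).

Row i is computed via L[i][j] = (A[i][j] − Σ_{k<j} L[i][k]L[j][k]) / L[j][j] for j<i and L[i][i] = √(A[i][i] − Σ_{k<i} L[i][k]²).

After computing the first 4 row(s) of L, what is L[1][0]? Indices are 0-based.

L[1][0] = -3

Step 1: L[0][0] = √(1) = 1.
  L[1][0] = (-3) / L[0][0] = -3.
Step 2: L[1][1] = √(4) = 2.
  L[2][0] = (1) / L[0][0] = 1.
  L[2][1] = (6) / L[1][1] = 3.
Step 3: L[2][2] = √(1) = 1.
  L[3][0] = (-3) / L[0][0] = -3.
  L[3][1] = (4) / L[1][1] = 2.
  L[3][2] = (1) / L[2][2] = 1.
Step 4: L[3][3] = √(1) = 1.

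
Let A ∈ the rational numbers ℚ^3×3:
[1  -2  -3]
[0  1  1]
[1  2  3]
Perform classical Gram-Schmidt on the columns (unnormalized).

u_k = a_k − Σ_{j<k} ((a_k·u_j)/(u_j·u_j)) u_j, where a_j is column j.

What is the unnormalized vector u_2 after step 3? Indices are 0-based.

u_2 = (-1/9, -4/9, 1/9)

Step 1: u_0 = a_0 = (1, 0, 1).
Step 2: u_1 = a_1 − (0)·u_0 = (-2, 1, 2).
Step 3: u_2 = a_2 − (0)·u_0 − (13/9)·u_1 = (-1/9, -4/9, 1/9).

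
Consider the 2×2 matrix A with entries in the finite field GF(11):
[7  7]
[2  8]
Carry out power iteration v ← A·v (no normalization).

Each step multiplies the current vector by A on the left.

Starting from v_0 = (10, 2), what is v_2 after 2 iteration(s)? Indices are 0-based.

v_0 = (10, 2).
v_1 = A·v_0 = (7, 3).
v_2 = A·v_1 = (4, 5).

v_2 = (4, 5)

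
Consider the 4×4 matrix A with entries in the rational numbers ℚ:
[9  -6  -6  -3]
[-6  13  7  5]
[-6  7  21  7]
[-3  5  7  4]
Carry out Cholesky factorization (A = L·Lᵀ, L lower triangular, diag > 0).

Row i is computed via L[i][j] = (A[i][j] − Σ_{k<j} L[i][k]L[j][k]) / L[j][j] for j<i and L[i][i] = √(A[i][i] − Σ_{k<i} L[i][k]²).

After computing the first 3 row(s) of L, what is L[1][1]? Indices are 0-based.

Step 1: L[0][0] = √(9) = 3.
  L[1][0] = (-6) / L[0][0] = -2.
Step 2: L[1][1] = √(9) = 3.
  L[2][0] = (-6) / L[0][0] = -2.
  L[2][1] = (3) / L[1][1] = 1.
Step 3: L[2][2] = √(16) = 4.

L[1][1] = 3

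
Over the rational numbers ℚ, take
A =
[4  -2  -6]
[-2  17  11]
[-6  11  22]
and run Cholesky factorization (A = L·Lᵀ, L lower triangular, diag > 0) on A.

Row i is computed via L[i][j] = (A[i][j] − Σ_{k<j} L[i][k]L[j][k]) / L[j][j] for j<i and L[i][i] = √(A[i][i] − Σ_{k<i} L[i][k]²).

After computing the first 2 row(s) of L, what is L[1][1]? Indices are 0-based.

L[1][1] = 4

Step 1: L[0][0] = √(4) = 2.
  L[1][0] = (-2) / L[0][0] = -1.
Step 2: L[1][1] = √(16) = 4.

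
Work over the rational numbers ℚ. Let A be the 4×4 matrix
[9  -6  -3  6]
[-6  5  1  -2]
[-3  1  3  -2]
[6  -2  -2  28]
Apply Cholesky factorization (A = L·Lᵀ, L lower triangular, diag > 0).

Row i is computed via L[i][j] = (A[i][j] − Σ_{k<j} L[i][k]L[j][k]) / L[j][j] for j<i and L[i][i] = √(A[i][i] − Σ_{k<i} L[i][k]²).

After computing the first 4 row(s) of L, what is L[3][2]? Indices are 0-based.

L[3][2] = 2

Step 1: L[0][0] = √(9) = 3.
  L[1][0] = (-6) / L[0][0] = -2.
Step 2: L[1][1] = √(1) = 1.
  L[2][0] = (-3) / L[0][0] = -1.
  L[2][1] = (-1) / L[1][1] = -1.
Step 3: L[2][2] = √(1) = 1.
  L[3][0] = (6) / L[0][0] = 2.
  L[3][1] = (2) / L[1][1] = 2.
  L[3][2] = (2) / L[2][2] = 2.
Step 4: L[3][3] = √(16) = 4.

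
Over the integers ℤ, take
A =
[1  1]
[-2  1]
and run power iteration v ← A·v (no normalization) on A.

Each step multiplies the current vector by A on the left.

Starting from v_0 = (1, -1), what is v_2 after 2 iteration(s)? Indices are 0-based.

v_0 = (1, -1).
v_1 = A·v_0 = (0, -3).
v_2 = A·v_1 = (-3, -3).

v_2 = (-3, -3)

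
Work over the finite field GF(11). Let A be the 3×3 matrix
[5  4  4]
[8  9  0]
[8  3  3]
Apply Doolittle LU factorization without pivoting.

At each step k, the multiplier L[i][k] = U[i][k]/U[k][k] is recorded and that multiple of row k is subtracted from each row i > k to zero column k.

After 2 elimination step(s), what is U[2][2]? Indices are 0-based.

U[2][2] = 6

[col 0] pivot 5
  R1 -= 6*R0 → (0, 7, 9)  (L[1][0] := 6)
  R2 -= 6*R0 → (0, 1, 1)  (L[2][0] := 6)
[col 1] pivot 7
  R2 -= 8*R1 → (0, 0, 6)  (L[2][1] := 8)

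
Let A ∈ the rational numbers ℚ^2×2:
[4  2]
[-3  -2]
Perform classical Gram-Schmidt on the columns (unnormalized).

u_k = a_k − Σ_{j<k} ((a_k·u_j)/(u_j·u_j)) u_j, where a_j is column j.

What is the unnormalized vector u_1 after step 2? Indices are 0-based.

u_1 = (-6/25, -8/25)

Step 1: u_0 = a_0 = (4, -3).
Step 2: u_1 = a_1 − (14/25)·u_0 = (-6/25, -8/25).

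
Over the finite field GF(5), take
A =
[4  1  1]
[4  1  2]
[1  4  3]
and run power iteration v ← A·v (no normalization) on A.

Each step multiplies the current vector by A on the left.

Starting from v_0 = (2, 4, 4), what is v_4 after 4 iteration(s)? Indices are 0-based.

v_4 = (4, 2, 3)

v_0 = (2, 4, 4).
v_1 = A·v_0 = (1, 0, 0).
v_2 = A·v_1 = (4, 4, 1).
v_3 = A·v_2 = (1, 2, 3).
v_4 = A·v_3 = (4, 2, 3).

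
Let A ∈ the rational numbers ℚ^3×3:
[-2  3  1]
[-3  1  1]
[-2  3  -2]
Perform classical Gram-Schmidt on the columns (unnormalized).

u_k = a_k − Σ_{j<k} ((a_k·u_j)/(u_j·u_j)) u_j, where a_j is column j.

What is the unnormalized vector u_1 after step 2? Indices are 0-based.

u_1 = (21/17, -28/17, 21/17)

Step 1: u_0 = a_0 = (-2, -3, -2).
Step 2: u_1 = a_1 − (-15/17)·u_0 = (21/17, -28/17, 21/17).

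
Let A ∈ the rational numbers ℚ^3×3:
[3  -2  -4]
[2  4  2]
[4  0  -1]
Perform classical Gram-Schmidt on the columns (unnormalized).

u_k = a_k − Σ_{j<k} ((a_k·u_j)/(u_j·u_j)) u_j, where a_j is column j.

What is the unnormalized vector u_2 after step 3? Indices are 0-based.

Step 1: u_0 = a_0 = (3, 2, 4).
Step 2: u_1 = a_1 − (2/29)·u_0 = (-64/29, 112/29, -8/29).
Step 3: u_2 = a_2 − (-12/29)·u_0 − (61/72)·u_1 = (-8/9, -4/9, 8/9).

u_2 = (-8/9, -4/9, 8/9)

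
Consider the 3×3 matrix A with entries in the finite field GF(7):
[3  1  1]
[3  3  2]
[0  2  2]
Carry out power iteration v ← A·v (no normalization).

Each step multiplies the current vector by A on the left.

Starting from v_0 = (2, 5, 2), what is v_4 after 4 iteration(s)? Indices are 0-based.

v_0 = (2, 5, 2).
v_1 = A·v_0 = (6, 4, 0).
v_2 = A·v_1 = (1, 2, 1).
v_3 = A·v_2 = (6, 4, 6).
v_4 = A·v_3 = (0, 0, 6).

v_4 = (0, 0, 6)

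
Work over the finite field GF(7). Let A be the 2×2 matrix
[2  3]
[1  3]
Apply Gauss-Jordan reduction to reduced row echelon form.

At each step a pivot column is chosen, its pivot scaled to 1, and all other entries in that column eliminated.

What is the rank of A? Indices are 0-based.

rank = 2

pivot(0,0)=2: scale R0 → (1, 5)
  clear (1,0): R1 −= (1)R0 → (0, 5)
pivot(1,1)=5: scale R1 → (0, 1)
  clear (0,1): R0 −= (5)R1 → (1, 0)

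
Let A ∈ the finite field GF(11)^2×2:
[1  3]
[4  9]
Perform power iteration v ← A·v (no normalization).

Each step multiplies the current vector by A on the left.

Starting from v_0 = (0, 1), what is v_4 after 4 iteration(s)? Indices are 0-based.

v_4 = (1, 4)

v_0 = (0, 1).
v_1 = A·v_0 = (3, 9).
v_2 = A·v_1 = (8, 5).
v_3 = A·v_2 = (1, 0).
v_4 = A·v_3 = (1, 4).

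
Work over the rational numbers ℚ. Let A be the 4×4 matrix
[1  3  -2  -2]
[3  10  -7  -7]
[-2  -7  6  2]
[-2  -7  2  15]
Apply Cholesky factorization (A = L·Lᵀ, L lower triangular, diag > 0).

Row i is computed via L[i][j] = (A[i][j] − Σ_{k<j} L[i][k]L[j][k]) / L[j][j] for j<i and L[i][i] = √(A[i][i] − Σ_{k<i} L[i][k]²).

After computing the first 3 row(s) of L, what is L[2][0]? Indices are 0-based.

Step 1: L[0][0] = √(1) = 1.
  L[1][0] = (3) / L[0][0] = 3.
Step 2: L[1][1] = √(1) = 1.
  L[2][0] = (-2) / L[0][0] = -2.
  L[2][1] = (-1) / L[1][1] = -1.
Step 3: L[2][2] = √(1) = 1.

L[2][0] = -2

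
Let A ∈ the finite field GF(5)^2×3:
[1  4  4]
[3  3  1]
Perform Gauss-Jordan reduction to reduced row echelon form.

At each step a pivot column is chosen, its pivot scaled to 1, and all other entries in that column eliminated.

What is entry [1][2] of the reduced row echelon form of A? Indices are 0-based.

pivot(0,0)=1: scale R0 → (1, 4, 4)
  clear (1,0): R1 −= (3)R0 → (0, 1, 4)
pivot(1,1)=1: scale R1 → (0, 1, 4)
  clear (0,1): R0 −= (4)R1 → (1, 0, 3)

M[1][2] = 4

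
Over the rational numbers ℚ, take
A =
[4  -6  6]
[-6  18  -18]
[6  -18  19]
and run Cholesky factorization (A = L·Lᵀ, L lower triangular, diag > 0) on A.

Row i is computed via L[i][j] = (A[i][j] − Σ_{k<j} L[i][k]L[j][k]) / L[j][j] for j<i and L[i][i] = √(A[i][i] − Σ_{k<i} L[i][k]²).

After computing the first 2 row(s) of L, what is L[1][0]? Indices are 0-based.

Step 1: L[0][0] = √(4) = 2.
  L[1][0] = (-6) / L[0][0] = -3.
Step 2: L[1][1] = √(9) = 3.

L[1][0] = -3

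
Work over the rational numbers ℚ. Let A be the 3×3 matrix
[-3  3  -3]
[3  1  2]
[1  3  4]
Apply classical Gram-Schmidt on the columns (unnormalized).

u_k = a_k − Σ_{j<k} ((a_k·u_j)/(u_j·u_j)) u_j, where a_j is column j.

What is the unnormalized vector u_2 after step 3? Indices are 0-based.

Step 1: u_0 = a_0 = (-3, 3, 1).
Step 2: u_1 = a_1 − (-3/19)·u_0 = (48/19, 28/19, 60/19).
Step 3: u_2 = a_2 − (1)·u_0 − (19/44)·u_1 = (-12/11, -18/11, 18/11).

u_2 = (-12/11, -18/11, 18/11)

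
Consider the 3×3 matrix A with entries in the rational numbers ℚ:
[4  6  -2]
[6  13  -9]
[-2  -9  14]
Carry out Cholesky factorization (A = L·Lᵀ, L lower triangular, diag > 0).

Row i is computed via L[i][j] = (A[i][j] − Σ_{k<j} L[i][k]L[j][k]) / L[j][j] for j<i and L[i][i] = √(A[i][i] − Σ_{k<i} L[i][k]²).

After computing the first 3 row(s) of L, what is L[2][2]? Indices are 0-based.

Step 1: L[0][0] = √(4) = 2.
  L[1][0] = (6) / L[0][0] = 3.
Step 2: L[1][1] = √(4) = 2.
  L[2][0] = (-2) / L[0][0] = -1.
  L[2][1] = (-6) / L[1][1] = -3.
Step 3: L[2][2] = √(4) = 2.

L[2][2] = 2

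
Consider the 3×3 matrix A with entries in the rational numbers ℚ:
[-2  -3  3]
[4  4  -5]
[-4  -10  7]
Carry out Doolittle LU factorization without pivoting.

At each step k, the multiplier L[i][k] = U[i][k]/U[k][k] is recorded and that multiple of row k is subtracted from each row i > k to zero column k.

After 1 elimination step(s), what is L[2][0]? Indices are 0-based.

Step 1: pivot at (0,0) is -2.
  row1 ← row1 − (-2)·row0  ⇒  L[1][0]=-2, U row1=(0, -2, 1)
  row2 ← row2 − (2)·row0  ⇒  L[2][0]=2, U row2=(0, -4, 1)

L[2][0] = 2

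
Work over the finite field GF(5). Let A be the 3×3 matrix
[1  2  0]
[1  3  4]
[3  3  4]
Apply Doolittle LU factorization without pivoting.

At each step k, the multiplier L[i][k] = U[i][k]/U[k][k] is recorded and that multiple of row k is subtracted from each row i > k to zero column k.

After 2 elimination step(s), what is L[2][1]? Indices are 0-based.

[col 0] pivot 1
  R1 -= 1*R0 → (0, 1, 4)  (L[1][0] := 1)
  R2 -= 3*R0 → (0, 2, 4)  (L[2][0] := 3)
[col 1] pivot 1
  R2 -= 2*R1 → (0, 0, 1)  (L[2][1] := 2)

L[2][1] = 2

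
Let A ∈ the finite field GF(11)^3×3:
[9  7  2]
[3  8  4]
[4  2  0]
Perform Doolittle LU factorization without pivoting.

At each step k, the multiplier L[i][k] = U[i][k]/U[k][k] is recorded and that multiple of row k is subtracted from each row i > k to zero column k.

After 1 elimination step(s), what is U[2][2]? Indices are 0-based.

U[2][2] = 4

Step 1: pivot at (0,0) is 9.
  row1 ← row1 − (4)·row0  ⇒  L[1][0]=4, U row1=(0, 2, 7)
  row2 ← row2 − (9)·row0  ⇒  L[2][0]=9, U row2=(0, 5, 4)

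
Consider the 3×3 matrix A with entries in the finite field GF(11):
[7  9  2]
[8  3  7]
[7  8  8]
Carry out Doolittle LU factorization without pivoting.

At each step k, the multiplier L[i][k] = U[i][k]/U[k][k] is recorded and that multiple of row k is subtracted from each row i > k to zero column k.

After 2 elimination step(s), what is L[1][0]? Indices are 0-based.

L[1][0] = 9

[col 0] pivot 7
  R1 -= 9*R0 → (0, 10, 0)  (L[1][0] := 9)
  R2 -= 1*R0 → (0, 10, 6)  (L[2][0] := 1)
[col 1] pivot 10
  R2 -= 1*R1 → (0, 0, 6)  (L[2][1] := 1)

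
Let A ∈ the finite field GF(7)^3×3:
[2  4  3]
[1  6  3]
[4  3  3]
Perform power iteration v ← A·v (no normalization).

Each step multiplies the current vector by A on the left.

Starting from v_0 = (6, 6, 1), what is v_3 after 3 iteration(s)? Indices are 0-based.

v_0 = (6, 6, 1).
v_1 = A·v_0 = (4, 3, 3).
v_2 = A·v_1 = (1, 3, 6).
v_3 = A·v_2 = (4, 2, 3).

v_3 = (4, 2, 3)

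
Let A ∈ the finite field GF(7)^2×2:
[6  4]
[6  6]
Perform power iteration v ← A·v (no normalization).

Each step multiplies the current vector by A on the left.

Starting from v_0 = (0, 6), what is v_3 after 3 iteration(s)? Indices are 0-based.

v_0 = (0, 6).
v_1 = A·v_0 = (3, 1).
v_2 = A·v_1 = (1, 3).
v_3 = A·v_2 = (4, 3).

v_3 = (4, 3)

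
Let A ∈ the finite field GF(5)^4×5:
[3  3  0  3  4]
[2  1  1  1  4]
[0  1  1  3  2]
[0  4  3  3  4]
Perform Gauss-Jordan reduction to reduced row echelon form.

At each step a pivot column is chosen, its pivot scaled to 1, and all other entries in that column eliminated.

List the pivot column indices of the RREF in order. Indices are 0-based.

step 1: normalize row 0 (÷3) = (1, 1, 0, 1, 3)
  row 1: subtract 2×row0 = (0, 4, 1, 4, 3)
step 2: normalize row 1 (÷4) = (0, 1, 4, 1, 2)
  row 0: subtract 1×row1 = (1, 0, 1, 0, 1)
  row 2: subtract 1×row1 = (0, 0, 2, 2, 0)
  row 3: subtract 4×row1 = (0, 0, 2, 4, 1)
step 3: normalize row 2 (÷2) = (0, 0, 1, 1, 0)
  row 0: subtract 1×row2 = (1, 0, 0, 4, 1)
  row 1: subtract 4×row2 = (0, 1, 0, 2, 2)
  row 3: subtract 2×row2 = (0, 0, 0, 2, 1)
step 4: normalize row 3 (÷2) = (0, 0, 0, 1, 3)
  row 0: subtract 4×row3 = (1, 0, 0, 0, 4)
  row 1: subtract 2×row3 = (0, 1, 0, 0, 1)
  row 2: subtract 1×row3 = (0, 0, 1, 0, 2)

pivot columns: 0, 1, 2, 3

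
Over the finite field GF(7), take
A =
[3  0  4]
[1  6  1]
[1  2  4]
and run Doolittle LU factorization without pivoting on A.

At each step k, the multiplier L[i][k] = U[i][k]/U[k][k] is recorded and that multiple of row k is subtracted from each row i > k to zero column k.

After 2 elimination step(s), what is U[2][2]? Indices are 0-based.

[col 0] pivot 3
  R1 -= 5*R0 → (0, 6, 2)  (L[1][0] := 5)
  R2 -= 5*R0 → (0, 2, 5)  (L[2][0] := 5)
[col 1] pivot 6
  R2 -= 5*R1 → (0, 0, 2)  (L[2][1] := 5)

U[2][2] = 2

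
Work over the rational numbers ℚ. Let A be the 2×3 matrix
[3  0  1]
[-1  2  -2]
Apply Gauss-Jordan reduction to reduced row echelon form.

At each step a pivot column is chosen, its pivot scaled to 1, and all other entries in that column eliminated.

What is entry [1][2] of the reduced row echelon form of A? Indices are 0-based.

M[1][2] = -5/6

[1] R0 /= 3  ⇒  (1, 0, 1/3)
     R1 -= -1·R0  ⇒  (0, 2, -5/3)
[2] R1 /= 2  ⇒  (0, 1, -5/6)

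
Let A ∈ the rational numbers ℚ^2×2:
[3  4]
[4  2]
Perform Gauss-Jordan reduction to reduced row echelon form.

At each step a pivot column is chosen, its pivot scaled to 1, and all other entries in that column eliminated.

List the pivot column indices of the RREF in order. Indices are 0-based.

pivot(0,0)=3: scale R0 → (1, 4/3)
  clear (1,0): R1 −= (4)R0 → (0, -10/3)
pivot(1,1)=-10/3: scale R1 → (0, 1)
  clear (0,1): R0 −= (4/3)R1 → (1, 0)

pivot columns: 0, 1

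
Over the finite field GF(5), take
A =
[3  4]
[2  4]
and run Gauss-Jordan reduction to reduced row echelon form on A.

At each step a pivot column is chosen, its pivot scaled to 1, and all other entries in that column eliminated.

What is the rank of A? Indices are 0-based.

pivot(0,0)=3: scale R0 → (1, 3)
  clear (1,0): R1 −= (2)R0 → (0, 3)
pivot(1,1)=3: scale R1 → (0, 1)
  clear (0,1): R0 −= (3)R1 → (1, 0)

rank = 2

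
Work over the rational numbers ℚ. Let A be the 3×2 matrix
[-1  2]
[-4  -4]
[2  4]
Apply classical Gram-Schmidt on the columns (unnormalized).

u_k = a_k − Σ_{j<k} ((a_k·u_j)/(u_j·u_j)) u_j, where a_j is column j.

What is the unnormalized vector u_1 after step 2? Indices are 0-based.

u_1 = (64/21, 4/21, 40/21)

Step 1: u_0 = a_0 = (-1, -4, 2).
Step 2: u_1 = a_1 − (22/21)·u_0 = (64/21, 4/21, 40/21).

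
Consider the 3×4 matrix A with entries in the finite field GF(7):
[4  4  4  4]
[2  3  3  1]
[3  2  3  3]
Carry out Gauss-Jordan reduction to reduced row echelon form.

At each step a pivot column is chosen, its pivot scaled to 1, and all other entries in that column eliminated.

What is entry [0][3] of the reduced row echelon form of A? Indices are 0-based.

M[0][3] = 2

[1] R0 /= 4  ⇒  (1, 1, 1, 1)
     R1 -= 2·R0  ⇒  (0, 1, 1, 6)
     R2 -= 3·R0  ⇒  (0, 6, 0, 0)
[2] R1 /= 1  ⇒  (0, 1, 1, 6)
     R0 -= 1·R1  ⇒  (1, 0, 0, 2)
     R2 -= 6·R1  ⇒  (0, 0, 1, 6)
[3] R2 /= 1  ⇒  (0, 0, 1, 6)
     R1 -= 1·R2  ⇒  (0, 1, 0, 0)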